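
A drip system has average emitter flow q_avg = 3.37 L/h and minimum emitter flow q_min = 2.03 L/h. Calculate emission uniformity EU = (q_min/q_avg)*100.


EU = (q_min/q_avg)*100 = (2.03/3.37)*100 = 60.2374%

60.2374 %


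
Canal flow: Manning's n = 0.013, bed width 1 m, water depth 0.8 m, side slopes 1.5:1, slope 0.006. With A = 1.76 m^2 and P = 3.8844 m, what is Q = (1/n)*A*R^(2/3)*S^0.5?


R = A/P = 1.76/3.8844 = 0.453094
Q = (1/0.013) * 1.76 * 0.453094^(2/3) * 0.006^0.5

6.1864 m^3/s


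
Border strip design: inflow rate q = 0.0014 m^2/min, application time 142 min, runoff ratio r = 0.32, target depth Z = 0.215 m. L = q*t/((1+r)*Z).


L = q*t/((1+r)*Z)
L = 0.0014*142/((1+0.32)*0.215)
L = 0.1988/0.2838

0.7005 m


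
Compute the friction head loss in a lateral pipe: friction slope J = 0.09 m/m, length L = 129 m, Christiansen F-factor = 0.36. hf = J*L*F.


hf = J * L * F = 0.09 * 129 * 0.36 = 4.1796 m

4.1796 m


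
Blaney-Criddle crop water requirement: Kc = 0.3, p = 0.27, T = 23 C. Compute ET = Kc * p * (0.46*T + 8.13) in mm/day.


ET = Kc * p * (0.46*T + 8.13)
ET = 0.3 * 0.27 * (0.46*23 + 8.13)
ET = 0.3 * 0.27 * 18.7100

1.5155 mm/day


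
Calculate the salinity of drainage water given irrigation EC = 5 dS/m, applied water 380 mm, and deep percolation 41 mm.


EC_dw = EC_iw * D_iw / D_dw
EC_dw = 5 * 380 / 41
EC_dw = 1900 / 41

46.3415 dS/m


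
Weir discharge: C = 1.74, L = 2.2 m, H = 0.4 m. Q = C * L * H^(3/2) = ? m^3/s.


Q = C * L * H^(3/2) = 1.74 * 2.2 * 0.4^1.5 = 1.74 * 2.2 * 0.252982

0.9684 m^3/s


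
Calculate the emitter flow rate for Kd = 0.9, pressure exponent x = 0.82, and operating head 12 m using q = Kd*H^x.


q = Kd * H^x = 0.9 * 12^0.82 = 0.9 * 7.672354

6.9051 L/h


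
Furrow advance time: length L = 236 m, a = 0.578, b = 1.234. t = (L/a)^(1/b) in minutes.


t = (L/a)^(1/b)
t = (236/0.578)^(1/1.234)
t = 408.304498^(1/1.234)

130.5781 min


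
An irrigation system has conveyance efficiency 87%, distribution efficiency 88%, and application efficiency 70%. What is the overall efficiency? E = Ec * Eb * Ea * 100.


Ec = 0.87, Eb = 0.88, Ea = 0.7
E = 0.87 * 0.88 * 0.7 * 100 = 53.5920%

53.5920 %


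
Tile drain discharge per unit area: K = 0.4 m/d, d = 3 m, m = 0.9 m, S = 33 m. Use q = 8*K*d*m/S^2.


q = 8*K*d*m/S^2
q = 8*0.4*3*0.9/33^2
q = 8.6400 / 1089

0.0079 m/d


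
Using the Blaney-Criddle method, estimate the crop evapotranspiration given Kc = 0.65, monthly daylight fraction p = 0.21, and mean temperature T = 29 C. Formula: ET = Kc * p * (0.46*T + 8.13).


ET = Kc * p * (0.46*T + 8.13)
ET = 0.65 * 0.21 * (0.46*29 + 8.13)
ET = 0.65 * 0.21 * 21.4700

2.9307 mm/day


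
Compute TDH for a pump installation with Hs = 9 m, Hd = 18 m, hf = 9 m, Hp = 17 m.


TDH = Hs + Hd + hf + Hp = 9 + 18 + 9 + 17 = 53

53 m


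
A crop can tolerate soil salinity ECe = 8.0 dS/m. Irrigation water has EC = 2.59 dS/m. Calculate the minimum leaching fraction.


LR = ECiw / (5*ECe - ECiw)
LR = 2.59 / (5*8.0 - 2.59)
LR = 2.59 / 37.4100

0.0692


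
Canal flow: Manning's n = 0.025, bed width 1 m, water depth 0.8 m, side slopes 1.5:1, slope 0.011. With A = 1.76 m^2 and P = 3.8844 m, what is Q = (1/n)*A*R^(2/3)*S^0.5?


R = A/P = 1.76/3.8844 = 0.453094
Q = (1/0.025) * 1.76 * 0.453094^(2/3) * 0.011^0.5

4.3557 m^3/s


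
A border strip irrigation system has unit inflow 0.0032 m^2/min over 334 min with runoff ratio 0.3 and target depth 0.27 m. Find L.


L = q*t/((1+r)*Z)
L = 0.0032*334/((1+0.3)*0.27)
L = 1.0688/0.351

3.0450 m


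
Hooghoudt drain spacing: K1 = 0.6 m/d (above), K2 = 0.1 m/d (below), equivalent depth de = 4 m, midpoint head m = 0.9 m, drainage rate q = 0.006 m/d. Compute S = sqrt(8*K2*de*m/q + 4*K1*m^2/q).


S^2 = 8*K2*de*m/q + 4*K1*m^2/q
S^2 = 8*0.1*4*0.9/0.006 + 4*0.6*0.9^2/0.006
S = sqrt(804.0000)

28.3549 m


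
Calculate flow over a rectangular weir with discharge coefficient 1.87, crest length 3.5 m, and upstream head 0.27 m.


Q = C * L * H^(3/2) = 1.87 * 3.5 * 0.27^1.5 = 1.87 * 3.5 * 0.140296

0.9182 m^3/s


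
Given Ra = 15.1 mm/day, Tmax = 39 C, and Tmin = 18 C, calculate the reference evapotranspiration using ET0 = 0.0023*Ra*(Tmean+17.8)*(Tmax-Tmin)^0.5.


Tmean = (Tmax + Tmin)/2 = (39 + 18)/2 = 28.5
ET0 = 0.0023 * 15.1 * (28.5 + 17.8) * sqrt(39 - 18)
ET0 = 0.0023 * 15.1 * 46.3 * 4.582576

7.3688 mm/day


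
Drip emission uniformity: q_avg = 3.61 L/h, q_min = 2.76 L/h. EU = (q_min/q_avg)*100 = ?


EU = (q_min/q_avg)*100 = (2.76/3.61)*100 = 76.4543%

76.4543 %


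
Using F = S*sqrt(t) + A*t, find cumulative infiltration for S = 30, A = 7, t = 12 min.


F = S*sqrt(t) + A*t
F = 30*sqrt(12) + 7*12
F = 30*3.464102 + 84

187.9231 mm


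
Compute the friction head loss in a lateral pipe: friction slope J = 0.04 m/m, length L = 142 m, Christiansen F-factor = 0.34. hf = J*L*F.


hf = J * L * F = 0.04 * 142 * 0.34 = 1.9312 m

1.9312 m


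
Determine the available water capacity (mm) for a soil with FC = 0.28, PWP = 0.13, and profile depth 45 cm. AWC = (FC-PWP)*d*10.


AWC = (FC - PWP) * d * 10
AWC = (0.28 - 0.13) * 45 * 10
AWC = 0.1500 * 45 * 10

67.5000 mm


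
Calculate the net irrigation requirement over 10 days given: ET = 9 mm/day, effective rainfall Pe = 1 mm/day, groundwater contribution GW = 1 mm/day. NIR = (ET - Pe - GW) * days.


Daily deficit = ET - Pe - GW = 9 - 1 - 1 = 7 mm/day
NIR = 7 * 10 = 70 mm

70.0000 mm


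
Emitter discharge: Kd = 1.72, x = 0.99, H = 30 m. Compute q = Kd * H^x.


q = Kd * H^x = 1.72 * 30^0.99 = 1.72 * 28.996798

49.8745 L/h


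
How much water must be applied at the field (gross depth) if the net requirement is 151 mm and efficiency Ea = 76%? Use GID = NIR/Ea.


Ea = 76% = 0.76
GID = NIR / Ea = 151 / 0.76 = 198.6842 mm

198.6842 mm


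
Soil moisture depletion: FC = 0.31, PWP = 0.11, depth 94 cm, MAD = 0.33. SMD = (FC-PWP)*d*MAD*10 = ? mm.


SMD = (FC - PWP) * d * MAD * 10
SMD = (0.31 - 0.11) * 94 * 0.33 * 10
SMD = 0.2000 * 94 * 0.33 * 10

62.0400 mm


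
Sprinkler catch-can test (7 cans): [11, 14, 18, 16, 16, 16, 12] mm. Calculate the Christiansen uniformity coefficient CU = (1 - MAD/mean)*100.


mean = 14.714286 mm
MAD = 2.040816 mm
CU = (1 - 2.040816/14.714286)*100

86.1304 %


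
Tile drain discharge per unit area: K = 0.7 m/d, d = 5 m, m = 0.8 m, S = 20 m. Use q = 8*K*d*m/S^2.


q = 8*K*d*m/S^2
q = 8*0.7*5*0.8/20^2
q = 22.4000 / 400

0.0560 m/d


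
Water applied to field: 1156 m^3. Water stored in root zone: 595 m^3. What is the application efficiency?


Ea = V_root / V_field * 100 = 595 / 1156 * 100 = 51.4706%

51.4706 %


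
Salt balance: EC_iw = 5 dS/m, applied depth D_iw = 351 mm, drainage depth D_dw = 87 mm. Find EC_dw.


EC_dw = EC_iw * D_iw / D_dw
EC_dw = 5 * 351 / 87
EC_dw = 1755 / 87

20.1724 dS/m


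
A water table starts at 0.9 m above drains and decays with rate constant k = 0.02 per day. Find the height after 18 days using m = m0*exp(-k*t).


m = m0 * exp(-k*t)
m = 0.9 * exp(-0.02 * 18)
m = 0.9 * exp(-0.3600)

0.6279 m


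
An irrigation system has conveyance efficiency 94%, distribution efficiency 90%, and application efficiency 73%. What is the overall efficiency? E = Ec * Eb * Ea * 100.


Ec = 0.94, Eb = 0.9, Ea = 0.73
E = 0.94 * 0.9 * 0.73 * 100 = 61.7580%

61.7580 %


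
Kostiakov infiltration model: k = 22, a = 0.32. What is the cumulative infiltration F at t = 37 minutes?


F = k * t^a = 22 * 37^0.32
F = 22 * 3.175591

69.8630 mm


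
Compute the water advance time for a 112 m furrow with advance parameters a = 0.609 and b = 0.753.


t = (L/a)^(1/b)
t = (112/0.609)^(1/0.753)
t = 183.908046^(1/0.753)

1017.2739 min


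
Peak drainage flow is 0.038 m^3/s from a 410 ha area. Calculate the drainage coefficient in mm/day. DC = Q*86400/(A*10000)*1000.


DC = Q * 86400 / (A * 10000) * 1000
DC = 0.038 * 86400 / (410 * 10000) * 1000
DC = 3283200.0000 / 4100000

0.8008 mm/day


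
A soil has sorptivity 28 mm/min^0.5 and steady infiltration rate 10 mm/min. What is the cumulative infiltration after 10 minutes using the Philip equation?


F = S*sqrt(t) + A*t
F = 28*sqrt(10) + 10*10
F = 28*3.162278 + 100

188.5438 mm


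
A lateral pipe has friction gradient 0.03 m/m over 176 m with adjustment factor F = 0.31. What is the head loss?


hf = J * L * F = 0.03 * 176 * 0.31 = 1.6368 m

1.6368 m


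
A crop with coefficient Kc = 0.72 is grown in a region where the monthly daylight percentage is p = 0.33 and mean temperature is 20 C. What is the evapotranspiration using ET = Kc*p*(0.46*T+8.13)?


ET = Kc * p * (0.46*T + 8.13)
ET = 0.72 * 0.33 * (0.46*20 + 8.13)
ET = 0.72 * 0.33 * 17.3300

4.1176 mm/day


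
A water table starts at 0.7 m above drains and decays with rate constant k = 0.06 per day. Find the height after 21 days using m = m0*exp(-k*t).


m = m0 * exp(-k*t)
m = 0.7 * exp(-0.06 * 21)
m = 0.7 * exp(-1.2600)

0.1986 m


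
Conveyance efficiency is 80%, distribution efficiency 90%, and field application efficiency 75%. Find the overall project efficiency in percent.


Ec = 0.8, Eb = 0.9, Ea = 0.75
E = 0.8 * 0.9 * 0.75 * 100 = 54.0000%

54.0000 %


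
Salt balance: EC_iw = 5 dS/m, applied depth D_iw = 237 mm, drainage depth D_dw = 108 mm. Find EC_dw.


EC_dw = EC_iw * D_iw / D_dw
EC_dw = 5 * 237 / 108
EC_dw = 1185 / 108

10.9722 dS/m


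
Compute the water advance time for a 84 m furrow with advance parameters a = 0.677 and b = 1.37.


t = (L/a)^(1/b)
t = (84/0.677)^(1/1.37)
t = 124.076809^(1/1.37)

33.7475 min


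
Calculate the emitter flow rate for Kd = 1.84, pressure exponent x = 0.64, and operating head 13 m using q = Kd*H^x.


q = Kd * H^x = 1.84 * 13^0.64 = 1.84 * 5.163257

9.5004 L/h


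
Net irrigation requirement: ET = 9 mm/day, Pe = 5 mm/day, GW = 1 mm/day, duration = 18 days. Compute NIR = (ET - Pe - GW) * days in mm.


Daily deficit = ET - Pe - GW = 9 - 5 - 1 = 3 mm/day
NIR = 3 * 18 = 54 mm

54.0000 mm


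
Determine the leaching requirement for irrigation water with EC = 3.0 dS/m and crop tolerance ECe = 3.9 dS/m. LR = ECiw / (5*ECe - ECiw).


LR = ECiw / (5*ECe - ECiw)
LR = 3.0 / (5*3.9 - 3.0)
LR = 3.0 / 16.5000

0.1818


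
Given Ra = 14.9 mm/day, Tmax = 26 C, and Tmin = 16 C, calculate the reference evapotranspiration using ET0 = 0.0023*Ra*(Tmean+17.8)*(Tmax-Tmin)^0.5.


Tmean = (Tmax + Tmin)/2 = (26 + 16)/2 = 21.0
ET0 = 0.0023 * 14.9 * (21.0 + 17.8) * sqrt(26 - 16)
ET0 = 0.0023 * 14.9 * 38.8 * 3.162278

4.2048 mm/day


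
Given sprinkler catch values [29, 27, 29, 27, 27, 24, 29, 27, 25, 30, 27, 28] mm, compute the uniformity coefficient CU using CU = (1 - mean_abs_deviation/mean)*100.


mean = 27.416667 mm
MAD = 1.319444 mm
CU = (1 - 1.319444/27.416667)*100

95.1874 %


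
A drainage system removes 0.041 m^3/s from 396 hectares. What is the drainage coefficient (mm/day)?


DC = Q * 86400 / (A * 10000) * 1000
DC = 0.041 * 86400 / (396 * 10000) * 1000
DC = 3542400.0000 / 3960000

0.8945 mm/day


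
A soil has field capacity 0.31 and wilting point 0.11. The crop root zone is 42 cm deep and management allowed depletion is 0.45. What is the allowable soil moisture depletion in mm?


SMD = (FC - PWP) * d * MAD * 10
SMD = (0.31 - 0.11) * 42 * 0.45 * 10
SMD = 0.2000 * 42 * 0.45 * 10

37.8000 mm


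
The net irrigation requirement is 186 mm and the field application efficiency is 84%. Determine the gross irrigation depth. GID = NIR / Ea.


Ea = 84% = 0.84
GID = NIR / Ea = 186 / 0.84 = 221.4286 mm

221.4286 mm


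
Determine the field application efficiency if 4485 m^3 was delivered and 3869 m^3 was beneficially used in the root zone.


Ea = V_root / V_field * 100 = 3869 / 4485 * 100 = 86.2653%

86.2653 %


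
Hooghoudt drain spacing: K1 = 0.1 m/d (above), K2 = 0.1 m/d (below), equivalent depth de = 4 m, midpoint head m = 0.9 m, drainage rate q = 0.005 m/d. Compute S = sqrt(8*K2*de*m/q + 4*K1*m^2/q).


S^2 = 8*K2*de*m/q + 4*K1*m^2/q
S^2 = 8*0.1*4*0.9/0.005 + 4*0.1*0.9^2/0.005
S = sqrt(640.8000)

25.3140 m


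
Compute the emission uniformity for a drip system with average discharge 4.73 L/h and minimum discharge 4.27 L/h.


EU = (q_min/q_avg)*100 = (4.27/4.73)*100 = 90.2748%

90.2748 %


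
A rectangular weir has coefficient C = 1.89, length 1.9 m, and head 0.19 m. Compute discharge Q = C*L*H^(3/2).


Q = C * L * H^(3/2) = 1.89 * 1.9 * 0.19^1.5 = 1.89 * 1.9 * 0.082819

0.2974 m^3/s


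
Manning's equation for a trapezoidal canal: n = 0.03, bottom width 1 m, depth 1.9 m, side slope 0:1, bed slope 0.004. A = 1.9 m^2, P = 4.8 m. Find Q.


R = A/P = 1.9/4.8 = 0.395833
Q = (1/0.03) * 1.9 * 0.395833^(2/3) * 0.004^0.5

2.1594 m^3/s


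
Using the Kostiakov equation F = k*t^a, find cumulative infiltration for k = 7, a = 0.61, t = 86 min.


F = k * t^a = 7 * 86^0.61
F = 7 * 15.137148

105.9600 mm


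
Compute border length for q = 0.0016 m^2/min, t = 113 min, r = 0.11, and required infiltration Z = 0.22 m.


L = q*t/((1+r)*Z)
L = 0.0016*113/((1+0.11)*0.22)
L = 0.1808/0.2442

0.7404 m


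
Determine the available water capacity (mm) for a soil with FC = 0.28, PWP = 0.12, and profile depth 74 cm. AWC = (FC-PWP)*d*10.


AWC = (FC - PWP) * d * 10
AWC = (0.28 - 0.12) * 74 * 10
AWC = 0.1600 * 74 * 10

118.4000 mm


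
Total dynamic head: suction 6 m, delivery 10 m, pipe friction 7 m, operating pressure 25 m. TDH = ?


TDH = Hs + Hd + hf + Hp = 6 + 10 + 7 + 25 = 48

48 m


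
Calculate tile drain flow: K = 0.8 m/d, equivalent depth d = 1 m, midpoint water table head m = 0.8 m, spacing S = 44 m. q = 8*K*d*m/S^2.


q = 8*K*d*m/S^2
q = 8*0.8*1*0.8/44^2
q = 5.1200 / 1936

0.0026 m/d


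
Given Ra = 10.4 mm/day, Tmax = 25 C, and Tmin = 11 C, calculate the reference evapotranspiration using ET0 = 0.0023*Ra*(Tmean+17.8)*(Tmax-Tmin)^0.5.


Tmean = (Tmax + Tmin)/2 = (25 + 11)/2 = 18.0
ET0 = 0.0023 * 10.4 * (18.0 + 17.8) * sqrt(25 - 11)
ET0 = 0.0023 * 10.4 * 35.8 * 3.741657

3.2041 mm/day


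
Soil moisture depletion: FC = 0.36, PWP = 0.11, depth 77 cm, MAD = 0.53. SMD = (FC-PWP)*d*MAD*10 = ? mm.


SMD = (FC - PWP) * d * MAD * 10
SMD = (0.36 - 0.11) * 77 * 0.53 * 10
SMD = 0.2500 * 77 * 0.53 * 10

102.0250 mm


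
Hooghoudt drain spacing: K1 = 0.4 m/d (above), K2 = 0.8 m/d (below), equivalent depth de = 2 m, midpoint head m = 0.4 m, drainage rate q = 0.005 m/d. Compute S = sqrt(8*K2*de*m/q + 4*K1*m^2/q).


S^2 = 8*K2*de*m/q + 4*K1*m^2/q
S^2 = 8*0.8*2*0.4/0.005 + 4*0.4*0.4^2/0.005
S = sqrt(1075.2000)

32.7902 m


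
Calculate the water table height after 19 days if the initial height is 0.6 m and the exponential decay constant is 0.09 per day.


m = m0 * exp(-k*t)
m = 0.6 * exp(-0.09 * 19)
m = 0.6 * exp(-1.7100)

0.1085 m


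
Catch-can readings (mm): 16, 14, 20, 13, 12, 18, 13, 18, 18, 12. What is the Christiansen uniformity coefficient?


mean = 15.400000 mm
MAD = 2.600000 mm
CU = (1 - 2.600000/15.400000)*100

83.1169 %


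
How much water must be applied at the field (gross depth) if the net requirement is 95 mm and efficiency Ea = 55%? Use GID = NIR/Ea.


Ea = 55% = 0.55
GID = NIR / Ea = 95 / 0.55 = 172.7273 mm

172.7273 mm


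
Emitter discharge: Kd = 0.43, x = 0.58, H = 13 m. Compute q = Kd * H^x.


q = Kd * H^x = 0.43 * 13^0.58 = 0.43 * 4.426772

1.9035 L/h


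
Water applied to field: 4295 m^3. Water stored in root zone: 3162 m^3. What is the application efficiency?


Ea = V_root / V_field * 100 = 3162 / 4295 * 100 = 73.6205%

73.6205 %


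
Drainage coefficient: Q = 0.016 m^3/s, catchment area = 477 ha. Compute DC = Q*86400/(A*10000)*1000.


DC = Q * 86400 / (A * 10000) * 1000
DC = 0.016 * 86400 / (477 * 10000) * 1000
DC = 1382400.0000 / 4770000

0.2898 mm/day


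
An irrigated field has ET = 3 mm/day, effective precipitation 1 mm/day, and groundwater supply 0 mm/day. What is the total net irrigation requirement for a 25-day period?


Daily deficit = ET - Pe - GW = 3 - 1 - 0 = 2 mm/day
NIR = 2 * 25 = 50 mm

50.0000 mm


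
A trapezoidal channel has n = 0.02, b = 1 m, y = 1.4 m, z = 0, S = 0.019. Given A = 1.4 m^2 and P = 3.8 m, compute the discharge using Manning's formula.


R = A/P = 1.4/3.8 = 0.368421
Q = (1/0.02) * 1.4 * 0.368421^(2/3) * 0.019^0.5

4.9587 m^3/s


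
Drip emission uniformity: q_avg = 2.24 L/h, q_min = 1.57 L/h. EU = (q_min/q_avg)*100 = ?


EU = (q_min/q_avg)*100 = (1.57/2.24)*100 = 70.0893%

70.0893 %


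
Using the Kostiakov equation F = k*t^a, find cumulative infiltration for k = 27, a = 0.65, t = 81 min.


F = k * t^a = 27 * 81^0.65
F = 27 * 17.398638

469.7632 mm


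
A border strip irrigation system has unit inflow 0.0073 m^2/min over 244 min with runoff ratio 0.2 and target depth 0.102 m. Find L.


L = q*t/((1+r)*Z)
L = 0.0073*244/((1+0.2)*0.102)
L = 1.7812/0.1224

14.5523 m


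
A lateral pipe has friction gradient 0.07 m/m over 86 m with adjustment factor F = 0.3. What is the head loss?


hf = J * L * F = 0.07 * 86 * 0.3 = 1.8060 m

1.8060 m


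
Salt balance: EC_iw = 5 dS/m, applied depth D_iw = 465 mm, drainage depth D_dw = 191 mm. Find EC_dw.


EC_dw = EC_iw * D_iw / D_dw
EC_dw = 5 * 465 / 191
EC_dw = 2325 / 191

12.1728 dS/m


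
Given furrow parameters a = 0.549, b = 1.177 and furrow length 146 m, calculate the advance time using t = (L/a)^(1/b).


t = (L/a)^(1/b)
t = (146/0.549)^(1/1.177)
t = 265.938069^(1/1.177)

114.8514 min


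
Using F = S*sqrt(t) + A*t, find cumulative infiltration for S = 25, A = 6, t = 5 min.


F = S*sqrt(t) + A*t
F = 25*sqrt(5) + 6*5
F = 25*2.236068 + 30

85.9017 mm


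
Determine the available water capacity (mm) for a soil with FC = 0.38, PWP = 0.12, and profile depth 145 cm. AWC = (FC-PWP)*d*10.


AWC = (FC - PWP) * d * 10
AWC = (0.38 - 0.12) * 145 * 10
AWC = 0.2600 * 145 * 10

377.0000 mm


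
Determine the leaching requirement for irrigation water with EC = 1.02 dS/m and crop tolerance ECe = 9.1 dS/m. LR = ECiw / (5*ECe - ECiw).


LR = ECiw / (5*ECe - ECiw)
LR = 1.02 / (5*9.1 - 1.02)
LR = 1.02 / 44.4800

0.0229


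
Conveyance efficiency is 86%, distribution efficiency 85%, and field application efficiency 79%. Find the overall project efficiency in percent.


Ec = 0.86, Eb = 0.85, Ea = 0.79
E = 0.86 * 0.85 * 0.79 * 100 = 57.7490%

57.7490 %


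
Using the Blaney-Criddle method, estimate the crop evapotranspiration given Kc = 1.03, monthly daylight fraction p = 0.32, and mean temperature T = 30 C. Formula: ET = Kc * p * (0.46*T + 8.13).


ET = Kc * p * (0.46*T + 8.13)
ET = 1.03 * 0.32 * (0.46*30 + 8.13)
ET = 1.03 * 0.32 * 21.9300

7.2281 mm/day


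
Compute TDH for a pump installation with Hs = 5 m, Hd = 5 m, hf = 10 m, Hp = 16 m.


TDH = Hs + Hd + hf + Hp = 5 + 5 + 10 + 16 = 36

36 m


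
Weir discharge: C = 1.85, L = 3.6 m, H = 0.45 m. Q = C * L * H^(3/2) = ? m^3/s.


Q = C * L * H^(3/2) = 1.85 * 3.6 * 0.45^1.5 = 1.85 * 3.6 * 0.301869

2.0104 m^3/s


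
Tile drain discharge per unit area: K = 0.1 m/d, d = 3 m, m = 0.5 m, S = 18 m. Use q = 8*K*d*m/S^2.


q = 8*K*d*m/S^2
q = 8*0.1*3*0.5/18^2
q = 1.2000 / 324

0.0037 m/d


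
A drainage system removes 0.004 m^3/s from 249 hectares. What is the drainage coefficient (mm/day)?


DC = Q * 86400 / (A * 10000) * 1000
DC = 0.004 * 86400 / (249 * 10000) * 1000
DC = 345600.0000 / 2490000

0.1388 mm/day


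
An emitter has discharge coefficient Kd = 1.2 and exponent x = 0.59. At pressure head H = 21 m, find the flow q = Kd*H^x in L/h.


q = Kd * H^x = 1.2 * 21^0.59 = 1.2 * 6.027114

7.2325 L/h


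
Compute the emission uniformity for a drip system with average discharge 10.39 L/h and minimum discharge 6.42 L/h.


EU = (q_min/q_avg)*100 = (6.42/10.39)*100 = 61.7902%

61.7902 %


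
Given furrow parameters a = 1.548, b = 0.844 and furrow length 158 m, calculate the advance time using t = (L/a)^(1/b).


t = (L/a)^(1/b)
t = (158/1.548)^(1/0.844)
t = 102.067183^(1/0.844)

239.9920 min


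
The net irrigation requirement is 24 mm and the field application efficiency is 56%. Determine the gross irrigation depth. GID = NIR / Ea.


Ea = 56% = 0.56
GID = NIR / Ea = 24 / 0.56 = 42.8571 mm

42.8571 mm


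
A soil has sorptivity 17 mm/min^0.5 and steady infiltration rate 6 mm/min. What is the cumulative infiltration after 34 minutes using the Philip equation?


F = S*sqrt(t) + A*t
F = 17*sqrt(34) + 6*34
F = 17*5.830952 + 204

303.1262 mm


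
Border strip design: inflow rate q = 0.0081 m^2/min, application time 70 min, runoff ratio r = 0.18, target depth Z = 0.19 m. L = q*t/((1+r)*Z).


L = q*t/((1+r)*Z)
L = 0.0081*70/((1+0.18)*0.19)
L = 0.567/0.2242

2.5290 m


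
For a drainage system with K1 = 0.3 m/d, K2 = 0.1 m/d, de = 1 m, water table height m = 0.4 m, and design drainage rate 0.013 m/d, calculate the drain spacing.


S^2 = 8*K2*de*m/q + 4*K1*m^2/q
S^2 = 8*0.1*1*0.4/0.013 + 4*0.3*0.4^2/0.013
S = sqrt(39.3846)

6.2757 m


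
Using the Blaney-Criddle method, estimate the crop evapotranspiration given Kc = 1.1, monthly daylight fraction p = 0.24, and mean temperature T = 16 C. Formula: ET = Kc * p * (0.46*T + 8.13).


ET = Kc * p * (0.46*T + 8.13)
ET = 1.1 * 0.24 * (0.46*16 + 8.13)
ET = 1.1 * 0.24 * 15.4900

4.0894 mm/day


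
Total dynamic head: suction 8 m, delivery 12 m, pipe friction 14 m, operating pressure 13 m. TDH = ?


TDH = Hs + Hd + hf + Hp = 8 + 12 + 14 + 13 = 47

47 m


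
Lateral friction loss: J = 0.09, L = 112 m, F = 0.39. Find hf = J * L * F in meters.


hf = J * L * F = 0.09 * 112 * 0.39 = 3.9312 m

3.9312 m


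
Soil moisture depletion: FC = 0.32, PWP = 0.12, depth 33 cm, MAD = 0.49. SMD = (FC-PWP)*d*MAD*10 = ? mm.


SMD = (FC - PWP) * d * MAD * 10
SMD = (0.32 - 0.12) * 33 * 0.49 * 10
SMD = 0.2000 * 33 * 0.49 * 10

32.3400 mm


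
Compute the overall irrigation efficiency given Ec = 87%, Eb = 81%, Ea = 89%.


Ec = 0.87, Eb = 0.81, Ea = 0.89
E = 0.87 * 0.81 * 0.89 * 100 = 62.7183%

62.7183 %


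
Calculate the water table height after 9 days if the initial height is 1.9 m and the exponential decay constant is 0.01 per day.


m = m0 * exp(-k*t)
m = 1.9 * exp(-0.01 * 9)
m = 1.9 * exp(-0.0900)

1.7365 m


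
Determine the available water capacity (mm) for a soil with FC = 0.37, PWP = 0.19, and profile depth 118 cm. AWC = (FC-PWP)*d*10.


AWC = (FC - PWP) * d * 10
AWC = (0.37 - 0.19) * 118 * 10
AWC = 0.1800 * 118 * 10

212.4000 mm


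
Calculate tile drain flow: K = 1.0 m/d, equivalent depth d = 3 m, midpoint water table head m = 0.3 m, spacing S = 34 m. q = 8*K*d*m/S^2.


q = 8*K*d*m/S^2
q = 8*1.0*3*0.3/34^2
q = 7.2000 / 1156

0.0062 m/d


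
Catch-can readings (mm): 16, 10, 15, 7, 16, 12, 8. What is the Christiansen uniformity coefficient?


mean = 12.000000 mm
MAD = 3.142857 mm
CU = (1 - 3.142857/12.000000)*100

73.8095 %


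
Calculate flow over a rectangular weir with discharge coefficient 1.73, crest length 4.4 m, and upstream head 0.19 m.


Q = C * L * H^(3/2) = 1.73 * 4.4 * 0.19^1.5 = 1.73 * 4.4 * 0.082819

0.6304 m^3/s


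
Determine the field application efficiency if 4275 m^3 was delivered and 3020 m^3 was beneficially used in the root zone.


Ea = V_root / V_field * 100 = 3020 / 4275 * 100 = 70.6433%

70.6433 %


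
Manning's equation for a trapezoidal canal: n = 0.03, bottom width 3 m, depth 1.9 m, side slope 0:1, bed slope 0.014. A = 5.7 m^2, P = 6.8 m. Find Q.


R = A/P = 5.7/6.8 = 0.838235
Q = (1/0.03) * 5.7 * 0.838235^(2/3) * 0.014^0.5

19.9861 m^3/s


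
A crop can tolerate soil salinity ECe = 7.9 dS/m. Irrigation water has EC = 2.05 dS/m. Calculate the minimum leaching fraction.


LR = ECiw / (5*ECe - ECiw)
LR = 2.05 / (5*7.9 - 2.05)
LR = 2.05 / 37.4500

0.0547


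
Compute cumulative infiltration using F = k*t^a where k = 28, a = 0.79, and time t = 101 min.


F = k * t^a = 28 * 101^0.79
F = 28 * 38.318975

1072.9313 mm


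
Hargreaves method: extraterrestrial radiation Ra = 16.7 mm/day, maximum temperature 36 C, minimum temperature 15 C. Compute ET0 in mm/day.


Tmean = (Tmax + Tmin)/2 = (36 + 15)/2 = 25.5
ET0 = 0.0023 * 16.7 * (25.5 + 17.8) * sqrt(36 - 15)
ET0 = 0.0023 * 16.7 * 43.3 * 4.582576

7.6215 mm/day


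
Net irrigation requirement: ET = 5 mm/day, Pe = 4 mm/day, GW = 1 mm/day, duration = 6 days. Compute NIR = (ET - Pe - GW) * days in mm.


Daily deficit = ET - Pe - GW = 5 - 4 - 1 = 0 mm/day
NIR = 0 * 6 = 0 mm

0 mm


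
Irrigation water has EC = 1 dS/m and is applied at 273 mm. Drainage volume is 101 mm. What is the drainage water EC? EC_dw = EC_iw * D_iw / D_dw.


EC_dw = EC_iw * D_iw / D_dw
EC_dw = 1 * 273 / 101
EC_dw = 273 / 101

2.7030 dS/m


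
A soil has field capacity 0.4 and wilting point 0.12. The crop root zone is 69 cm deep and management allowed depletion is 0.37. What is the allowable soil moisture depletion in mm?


SMD = (FC - PWP) * d * MAD * 10
SMD = (0.4 - 0.12) * 69 * 0.37 * 10
SMD = 0.2800 * 69 * 0.37 * 10

71.4840 mm


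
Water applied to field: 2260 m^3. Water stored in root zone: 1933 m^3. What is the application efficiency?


Ea = V_root / V_field * 100 = 1933 / 2260 * 100 = 85.5310%

85.5310 %


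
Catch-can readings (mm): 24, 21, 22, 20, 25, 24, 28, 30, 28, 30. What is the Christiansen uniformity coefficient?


mean = 25.200000 mm
MAD = 3.040000 mm
CU = (1 - 3.040000/25.200000)*100

87.9365 %


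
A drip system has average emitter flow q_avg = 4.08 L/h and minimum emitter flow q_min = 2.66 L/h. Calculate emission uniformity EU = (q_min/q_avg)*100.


EU = (q_min/q_avg)*100 = (2.66/4.08)*100 = 65.1961%

65.1961 %


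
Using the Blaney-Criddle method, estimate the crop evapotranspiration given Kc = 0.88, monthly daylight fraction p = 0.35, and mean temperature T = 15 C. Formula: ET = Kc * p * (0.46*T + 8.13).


ET = Kc * p * (0.46*T + 8.13)
ET = 0.88 * 0.35 * (0.46*15 + 8.13)
ET = 0.88 * 0.35 * 15.0300

4.6292 mm/day


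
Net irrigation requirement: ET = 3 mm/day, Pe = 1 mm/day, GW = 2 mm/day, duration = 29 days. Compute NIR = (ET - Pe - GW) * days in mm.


Daily deficit = ET - Pe - GW = 3 - 1 - 2 = 0 mm/day
NIR = 0 * 29 = 0 mm

0 mm


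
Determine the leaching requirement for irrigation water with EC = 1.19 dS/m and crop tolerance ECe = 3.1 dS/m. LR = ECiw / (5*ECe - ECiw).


LR = ECiw / (5*ECe - ECiw)
LR = 1.19 / (5*3.1 - 1.19)
LR = 1.19 / 14.3100

0.0832


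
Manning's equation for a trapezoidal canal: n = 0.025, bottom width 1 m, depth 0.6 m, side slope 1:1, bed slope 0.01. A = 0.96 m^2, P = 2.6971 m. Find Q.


R = A/P = 0.96/2.6971 = 0.355938
Q = (1/0.025) * 0.96 * 0.355938^(2/3) * 0.01^0.5

1.9286 m^3/s


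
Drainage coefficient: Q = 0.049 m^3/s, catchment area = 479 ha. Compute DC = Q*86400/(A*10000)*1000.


DC = Q * 86400 / (A * 10000) * 1000
DC = 0.049 * 86400 / (479 * 10000) * 1000
DC = 4233600.0000 / 4790000

0.8838 mm/day


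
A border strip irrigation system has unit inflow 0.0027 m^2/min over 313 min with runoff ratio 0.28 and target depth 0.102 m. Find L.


L = q*t/((1+r)*Z)
L = 0.0027*313/((1+0.28)*0.102)
L = 0.8451/0.13056

6.4729 m


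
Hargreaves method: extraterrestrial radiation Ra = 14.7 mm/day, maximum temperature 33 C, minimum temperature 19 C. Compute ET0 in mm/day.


Tmean = (Tmax + Tmin)/2 = (33 + 19)/2 = 26.0
ET0 = 0.0023 * 14.7 * (26.0 + 17.8) * sqrt(33 - 19)
ET0 = 0.0023 * 14.7 * 43.8 * 3.741657

5.5409 mm/day


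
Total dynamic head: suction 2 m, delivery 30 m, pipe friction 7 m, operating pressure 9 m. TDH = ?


TDH = Hs + Hd + hf + Hp = 2 + 30 + 7 + 9 = 48

48 m


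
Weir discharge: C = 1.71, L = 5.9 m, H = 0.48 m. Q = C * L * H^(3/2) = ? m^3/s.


Q = C * L * H^(3/2) = 1.71 * 5.9 * 0.48^1.5 = 1.71 * 5.9 * 0.332554

3.3551 m^3/s


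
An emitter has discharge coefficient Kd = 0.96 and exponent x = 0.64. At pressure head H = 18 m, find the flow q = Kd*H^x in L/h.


q = Kd * H^x = 0.96 * 18^0.64 = 0.96 * 6.358789

6.1044 L/h


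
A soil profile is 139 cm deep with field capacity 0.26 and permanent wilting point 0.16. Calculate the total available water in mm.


AWC = (FC - PWP) * d * 10
AWC = (0.26 - 0.16) * 139 * 10
AWC = 0.1000 * 139 * 10

139.0000 mm


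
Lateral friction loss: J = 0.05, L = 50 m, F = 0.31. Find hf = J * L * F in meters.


hf = J * L * F = 0.05 * 50 * 0.31 = 0.7750 m

0.7750 m


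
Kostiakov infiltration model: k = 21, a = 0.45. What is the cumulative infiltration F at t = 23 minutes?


F = k * t^a = 21 * 23^0.45
F = 21 * 4.099940

86.0987 mm


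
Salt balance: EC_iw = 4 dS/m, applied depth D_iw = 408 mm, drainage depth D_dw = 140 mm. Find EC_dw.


EC_dw = EC_iw * D_iw / D_dw
EC_dw = 4 * 408 / 140
EC_dw = 1632 / 140

11.6571 dS/m


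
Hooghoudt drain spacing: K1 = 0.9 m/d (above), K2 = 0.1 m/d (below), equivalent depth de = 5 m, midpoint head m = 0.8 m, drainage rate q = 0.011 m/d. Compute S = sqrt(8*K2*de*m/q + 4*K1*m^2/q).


S^2 = 8*K2*de*m/q + 4*K1*m^2/q
S^2 = 8*0.1*5*0.8/0.011 + 4*0.9*0.8^2/0.011
S = sqrt(500.3636)

22.3688 m


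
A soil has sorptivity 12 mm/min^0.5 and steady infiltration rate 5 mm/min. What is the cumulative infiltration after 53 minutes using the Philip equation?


F = S*sqrt(t) + A*t
F = 12*sqrt(53) + 5*53
F = 12*7.280110 + 265

352.3613 mm


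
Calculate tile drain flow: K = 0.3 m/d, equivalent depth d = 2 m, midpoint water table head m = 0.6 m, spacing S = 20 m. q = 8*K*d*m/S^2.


q = 8*K*d*m/S^2
q = 8*0.3*2*0.6/20^2
q = 2.8800 / 400

0.0072 m/d


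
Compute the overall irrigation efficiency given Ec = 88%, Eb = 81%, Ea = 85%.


Ec = 0.88, Eb = 0.81, Ea = 0.85
E = 0.88 * 0.81 * 0.85 * 100 = 60.5880%

60.5880 %


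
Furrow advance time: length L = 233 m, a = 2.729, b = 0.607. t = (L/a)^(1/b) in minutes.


t = (L/a)^(1/b)
t = (233/2.729)^(1/0.607)
t = 85.379260^(1/0.607)

1519.8462 min


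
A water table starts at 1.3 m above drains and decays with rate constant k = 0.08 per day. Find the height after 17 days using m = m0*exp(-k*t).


m = m0 * exp(-k*t)
m = 1.3 * exp(-0.08 * 17)
m = 1.3 * exp(-1.3600)

0.3337 m


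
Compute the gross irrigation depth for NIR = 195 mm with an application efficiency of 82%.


Ea = 82% = 0.82
GID = NIR / Ea = 195 / 0.82 = 237.8049 mm

237.8049 mm


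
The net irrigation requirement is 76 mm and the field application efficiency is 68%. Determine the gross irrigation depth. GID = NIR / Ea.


Ea = 68% = 0.68
GID = NIR / Ea = 76 / 0.68 = 111.7647 mm

111.7647 mm


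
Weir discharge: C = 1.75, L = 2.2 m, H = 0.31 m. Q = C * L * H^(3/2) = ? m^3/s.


Q = C * L * H^(3/2) = 1.75 * 2.2 * 0.31^1.5 = 1.75 * 2.2 * 0.172601

0.6645 m^3/s


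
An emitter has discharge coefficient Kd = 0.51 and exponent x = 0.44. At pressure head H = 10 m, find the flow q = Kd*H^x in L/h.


q = Kd * H^x = 0.51 * 10^0.44 = 0.51 * 2.754229

1.4047 L/h


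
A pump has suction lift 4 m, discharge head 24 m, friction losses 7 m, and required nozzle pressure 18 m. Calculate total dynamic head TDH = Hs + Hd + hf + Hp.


TDH = Hs + Hd + hf + Hp = 4 + 24 + 7 + 18 = 53

53 m


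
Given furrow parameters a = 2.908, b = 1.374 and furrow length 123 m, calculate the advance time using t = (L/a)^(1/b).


t = (L/a)^(1/b)
t = (123/2.908)^(1/1.374)
t = 42.297111^(1/1.374)

15.2627 min


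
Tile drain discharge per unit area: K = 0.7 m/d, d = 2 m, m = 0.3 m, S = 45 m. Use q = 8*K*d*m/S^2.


q = 8*K*d*m/S^2
q = 8*0.7*2*0.3/45^2
q = 3.3600 / 2025

0.0017 m/d


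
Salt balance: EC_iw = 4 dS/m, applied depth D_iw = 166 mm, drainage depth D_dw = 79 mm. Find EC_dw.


EC_dw = EC_iw * D_iw / D_dw
EC_dw = 4 * 166 / 79
EC_dw = 664 / 79

8.4051 dS/m


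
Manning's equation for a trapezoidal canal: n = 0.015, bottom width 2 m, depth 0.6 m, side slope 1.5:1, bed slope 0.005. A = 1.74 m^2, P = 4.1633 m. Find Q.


R = A/P = 1.74/4.1633 = 0.417938
Q = (1/0.015) * 1.74 * 0.417938^(2/3) * 0.005^0.5

4.5851 m^3/s


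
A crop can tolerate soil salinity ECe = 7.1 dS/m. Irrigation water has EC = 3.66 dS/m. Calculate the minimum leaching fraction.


LR = ECiw / (5*ECe - ECiw)
LR = 3.66 / (5*7.1 - 3.66)
LR = 3.66 / 31.8400

0.1149


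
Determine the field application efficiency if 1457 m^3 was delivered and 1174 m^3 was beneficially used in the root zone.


Ea = V_root / V_field * 100 = 1174 / 1457 * 100 = 80.5765%

80.5765 %


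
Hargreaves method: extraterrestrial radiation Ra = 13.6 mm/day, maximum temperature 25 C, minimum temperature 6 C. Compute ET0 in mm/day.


Tmean = (Tmax + Tmin)/2 = (25 + 6)/2 = 15.5
ET0 = 0.0023 * 13.6 * (15.5 + 17.8) * sqrt(25 - 6)
ET0 = 0.0023 * 13.6 * 33.3 * 4.358899

4.5403 mm/day


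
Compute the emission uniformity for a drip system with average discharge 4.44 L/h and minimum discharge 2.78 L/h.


EU = (q_min/q_avg)*100 = (2.78/4.44)*100 = 62.6126%

62.6126 %


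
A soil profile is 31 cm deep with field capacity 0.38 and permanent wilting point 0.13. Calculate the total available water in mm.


AWC = (FC - PWP) * d * 10
AWC = (0.38 - 0.13) * 31 * 10
AWC = 0.2500 * 31 * 10

77.5000 mm


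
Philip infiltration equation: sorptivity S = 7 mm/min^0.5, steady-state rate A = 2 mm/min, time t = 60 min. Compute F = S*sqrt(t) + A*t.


F = S*sqrt(t) + A*t
F = 7*sqrt(60) + 2*60
F = 7*7.745967 + 120

174.2218 mm


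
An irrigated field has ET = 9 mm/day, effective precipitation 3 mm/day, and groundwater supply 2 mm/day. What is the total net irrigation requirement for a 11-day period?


Daily deficit = ET - Pe - GW = 9 - 3 - 2 = 4 mm/day
NIR = 4 * 11 = 44 mm

44.0000 mm


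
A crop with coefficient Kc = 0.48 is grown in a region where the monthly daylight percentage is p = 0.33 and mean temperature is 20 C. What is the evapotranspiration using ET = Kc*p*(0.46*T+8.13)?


ET = Kc * p * (0.46*T + 8.13)
ET = 0.48 * 0.33 * (0.46*20 + 8.13)
ET = 0.48 * 0.33 * 17.3300

2.7451 mm/day


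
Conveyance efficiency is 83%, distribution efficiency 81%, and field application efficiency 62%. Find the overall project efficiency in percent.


Ec = 0.83, Eb = 0.81, Ea = 0.62
E = 0.83 * 0.81 * 0.62 * 100 = 41.6826%

41.6826 %


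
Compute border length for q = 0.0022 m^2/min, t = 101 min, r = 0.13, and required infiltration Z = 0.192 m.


L = q*t/((1+r)*Z)
L = 0.0022*101/((1+0.13)*0.192)
L = 0.2222/0.21696

1.0242 m


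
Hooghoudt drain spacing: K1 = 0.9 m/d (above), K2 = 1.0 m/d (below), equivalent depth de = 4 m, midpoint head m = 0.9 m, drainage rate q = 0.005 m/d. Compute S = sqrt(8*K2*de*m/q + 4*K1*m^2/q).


S^2 = 8*K2*de*m/q + 4*K1*m^2/q
S^2 = 8*1.0*4*0.9/0.005 + 4*0.9*0.9^2/0.005
S = sqrt(6343.2000)

79.6442 m


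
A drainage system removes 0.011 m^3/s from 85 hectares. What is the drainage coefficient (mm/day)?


DC = Q * 86400 / (A * 10000) * 1000
DC = 0.011 * 86400 / (85 * 10000) * 1000
DC = 950400.0000 / 850000

1.1181 mm/day


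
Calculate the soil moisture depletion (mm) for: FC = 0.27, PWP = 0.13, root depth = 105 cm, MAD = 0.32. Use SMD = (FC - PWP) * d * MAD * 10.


SMD = (FC - PWP) * d * MAD * 10
SMD = (0.27 - 0.13) * 105 * 0.32 * 10
SMD = 0.1400 * 105 * 0.32 * 10

47.0400 mm


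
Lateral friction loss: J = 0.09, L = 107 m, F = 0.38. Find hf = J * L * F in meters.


hf = J * L * F = 0.09 * 107 * 0.38 = 3.6594 m

3.6594 m


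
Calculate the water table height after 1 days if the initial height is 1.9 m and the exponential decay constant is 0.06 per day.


m = m0 * exp(-k*t)
m = 1.9 * exp(-0.06 * 1)
m = 1.9 * exp(-0.0600)

1.7894 m


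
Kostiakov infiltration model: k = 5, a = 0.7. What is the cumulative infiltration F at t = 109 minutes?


F = k * t^a = 5 * 109^0.7
F = 5 * 26.680782

133.4039 mm


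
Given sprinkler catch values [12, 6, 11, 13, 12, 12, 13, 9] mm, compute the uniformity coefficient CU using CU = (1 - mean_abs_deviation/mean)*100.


mean = 11.000000 mm
MAD = 1.750000 mm
CU = (1 - 1.750000/11.000000)*100

84.0909 %


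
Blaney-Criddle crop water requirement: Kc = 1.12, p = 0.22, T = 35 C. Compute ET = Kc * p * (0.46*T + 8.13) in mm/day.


ET = Kc * p * (0.46*T + 8.13)
ET = 1.12 * 0.22 * (0.46*35 + 8.13)
ET = 1.12 * 0.22 * 24.2300

5.9703 mm/day


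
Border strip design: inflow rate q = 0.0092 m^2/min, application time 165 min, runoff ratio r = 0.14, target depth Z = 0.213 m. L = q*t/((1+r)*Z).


L = q*t/((1+r)*Z)
L = 0.0092*165/((1+0.14)*0.213)
L = 1.518/0.24282

6.2515 m


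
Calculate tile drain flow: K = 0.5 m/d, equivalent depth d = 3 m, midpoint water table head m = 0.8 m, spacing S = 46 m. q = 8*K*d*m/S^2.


q = 8*K*d*m/S^2
q = 8*0.5*3*0.8/46^2
q = 9.6000 / 2116

0.0045 m/d


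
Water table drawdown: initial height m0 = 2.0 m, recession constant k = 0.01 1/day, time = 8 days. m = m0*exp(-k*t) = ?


m = m0 * exp(-k*t)
m = 2.0 * exp(-0.01 * 8)
m = 2.0 * exp(-0.0800)

1.8462 m


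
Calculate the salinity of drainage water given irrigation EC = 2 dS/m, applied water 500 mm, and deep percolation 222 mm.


EC_dw = EC_iw * D_iw / D_dw
EC_dw = 2 * 500 / 222
EC_dw = 1000 / 222

4.5045 dS/m


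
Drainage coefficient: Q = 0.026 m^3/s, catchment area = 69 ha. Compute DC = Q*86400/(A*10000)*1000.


DC = Q * 86400 / (A * 10000) * 1000
DC = 0.026 * 86400 / (69 * 10000) * 1000
DC = 2246400.0000 / 690000

3.2557 mm/day


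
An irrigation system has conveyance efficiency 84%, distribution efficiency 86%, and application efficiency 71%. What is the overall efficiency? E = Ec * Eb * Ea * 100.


Ec = 0.84, Eb = 0.86, Ea = 0.71
E = 0.84 * 0.86 * 0.71 * 100 = 51.2904%

51.2904 %


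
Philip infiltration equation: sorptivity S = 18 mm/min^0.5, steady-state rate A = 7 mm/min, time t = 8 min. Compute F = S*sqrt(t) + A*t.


F = S*sqrt(t) + A*t
F = 18*sqrt(8) + 7*8
F = 18*2.828427 + 56

106.9117 mm


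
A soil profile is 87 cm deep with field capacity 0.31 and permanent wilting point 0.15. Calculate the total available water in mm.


AWC = (FC - PWP) * d * 10
AWC = (0.31 - 0.15) * 87 * 10
AWC = 0.1600 * 87 * 10

139.2000 mm


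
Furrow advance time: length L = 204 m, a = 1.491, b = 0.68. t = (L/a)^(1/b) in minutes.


t = (L/a)^(1/b)
t = (204/1.491)^(1/0.68)
t = 136.820926^(1/0.68)

1384.8437 min


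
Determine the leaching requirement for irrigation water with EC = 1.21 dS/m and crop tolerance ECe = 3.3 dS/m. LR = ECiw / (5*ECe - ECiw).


LR = ECiw / (5*ECe - ECiw)
LR = 1.21 / (5*3.3 - 1.21)
LR = 1.21 / 15.2900

0.0791


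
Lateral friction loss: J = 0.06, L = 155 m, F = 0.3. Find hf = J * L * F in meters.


hf = J * L * F = 0.06 * 155 * 0.3 = 2.7900 m

2.7900 m


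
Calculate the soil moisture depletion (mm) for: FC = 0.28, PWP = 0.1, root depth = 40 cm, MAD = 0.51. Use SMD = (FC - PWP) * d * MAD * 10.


SMD = (FC - PWP) * d * MAD * 10
SMD = (0.28 - 0.1) * 40 * 0.51 * 10
SMD = 0.1800 * 40 * 0.51 * 10

36.7200 mm


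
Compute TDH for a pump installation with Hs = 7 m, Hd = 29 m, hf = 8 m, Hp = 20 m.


TDH = Hs + Hd + hf + Hp = 7 + 29 + 8 + 20 = 64

64 m


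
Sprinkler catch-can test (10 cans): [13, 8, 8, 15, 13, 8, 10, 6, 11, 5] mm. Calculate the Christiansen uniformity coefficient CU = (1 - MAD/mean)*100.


mean = 9.700000 mm
MAD = 2.700000 mm
CU = (1 - 2.700000/9.700000)*100

72.1649 %


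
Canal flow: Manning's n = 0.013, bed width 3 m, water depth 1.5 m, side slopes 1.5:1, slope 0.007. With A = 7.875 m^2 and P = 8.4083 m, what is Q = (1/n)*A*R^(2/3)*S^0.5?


R = A/P = 7.875/8.4083 = 0.936575
Q = (1/0.013) * 7.875 * 0.936575^(2/3) * 0.007^0.5

48.5160 m^3/s


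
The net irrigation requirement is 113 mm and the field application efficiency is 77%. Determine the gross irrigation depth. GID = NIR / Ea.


Ea = 77% = 0.77
GID = NIR / Ea = 113 / 0.77 = 146.7532 mm

146.7532 mm
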